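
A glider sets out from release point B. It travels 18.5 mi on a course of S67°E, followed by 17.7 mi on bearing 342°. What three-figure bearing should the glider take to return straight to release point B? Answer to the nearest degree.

230°

Leg 1 (S67°E, 18.5 mi): east 18.5 sin 113° = 17.03, north 18.5 cos 113° = -7.23
Leg 2 (342°, 17.7 mi): east 17.7 sin 342° = -5.47, north 17.7 cos 342° = 16.83
Net displacement: 11.56 east, 9.61 north. Direction back to start is (-11.56, -9.61): bearing = atan2(-11.56, -9.61) mod 360° = 230.28° ≈ 230°.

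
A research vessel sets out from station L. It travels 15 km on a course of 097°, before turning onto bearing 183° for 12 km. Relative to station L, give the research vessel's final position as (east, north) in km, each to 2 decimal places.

Leg 1 (097°, 15 km): east 15 sin 97° = 14.89, north 15 cos 97° = -1.83
Leg 2 (183°, 12 km): east 12 sin 183° = -0.63, north 12 cos 183° = -11.98
Summing: 14.26 km east, -13.81 km north → (14.26, -13.81).

(14.26, -13.81)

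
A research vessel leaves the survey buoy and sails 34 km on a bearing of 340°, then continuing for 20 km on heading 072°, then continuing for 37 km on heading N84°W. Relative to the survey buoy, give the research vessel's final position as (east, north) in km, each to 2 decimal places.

Leg 1 (340°, 34 km): east 34 sin 340° = -11.63, north 34 cos 340° = 31.95
Leg 2 (072°, 20 km): east 20 sin 72° = 19.02, north 20 cos 72° = 6.18
Leg 3 (N84°W, 37 km): east 37 sin 276° = -36.80, north 37 cos 276° = 3.87
Summing: -29.40 km east, 42.00 km north → (-29.40, 42.00).

(-29.40, 42.00)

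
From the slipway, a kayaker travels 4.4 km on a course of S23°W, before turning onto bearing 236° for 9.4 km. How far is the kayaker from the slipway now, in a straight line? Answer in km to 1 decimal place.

13.3 km

Leg 1 (S23°W, 4.4 km): east 4.4 sin 203° = -1.72, north 4.4 cos 203° = -4.05
Leg 2 (236°, 9.4 km): east 9.4 sin 236° = -7.79, north 9.4 cos 236° = -5.26
Net: -9.51 east, -9.31 north. Distance = √((-9.51)² + (-9.31)²) = 13.308 km.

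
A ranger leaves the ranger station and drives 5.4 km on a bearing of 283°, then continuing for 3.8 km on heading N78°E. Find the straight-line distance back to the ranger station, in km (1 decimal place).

Leg 1 (283°, 5.4 km): east 5.4 sin 283° = -5.26, north 5.4 cos 283° = 1.21
Leg 2 (N78°E, 3.8 km): east 3.8 sin 78° = 3.72, north 3.8 cos 78° = 0.79
Net: -1.54 east, 2.00 north. Distance = √((-1.54)² + (2.00)²) = 2.531 km.

2.5 km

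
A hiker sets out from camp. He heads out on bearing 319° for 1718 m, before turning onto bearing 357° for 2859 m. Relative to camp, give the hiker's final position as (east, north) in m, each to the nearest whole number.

Leg 1 (319°, 1718 m): east 1718 sin 319° = -1127.11, north 1718 cos 319° = 1296.59
Leg 2 (357°, 2859 m): east 2859 sin 357° = -149.63, north 2859 cos 357° = 2855.08
Summing: -1276.74 m east, 4151.67 m north → (-1277, 4152).

(-1277, 4152)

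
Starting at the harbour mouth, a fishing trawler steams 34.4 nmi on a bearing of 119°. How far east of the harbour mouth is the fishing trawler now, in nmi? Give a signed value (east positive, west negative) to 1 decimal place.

30.1 nmi

Leg 1 (119°, 34.4 nmi): east 34.4 sin 119° = 30.09, north 34.4 cos 119° = -16.68
Net east component: 30.09 nmi.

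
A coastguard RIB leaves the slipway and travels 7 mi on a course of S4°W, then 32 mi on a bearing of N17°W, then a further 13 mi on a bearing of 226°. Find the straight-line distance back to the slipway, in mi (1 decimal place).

24.1 mi

Leg 1 (S4°W, 7 mi): east 7 sin 184° = -0.49, north 7 cos 184° = -6.98
Leg 2 (N17°W, 32 mi): east 32 sin 343° = -9.36, north 32 cos 343° = 30.60
Leg 3 (226°, 13 mi): east 13 sin 226° = -9.35, north 13 cos 226° = -9.03
Net: -19.20 east, 14.59 north. Distance = √((-19.20)² + (14.59)²) = 24.110 mi.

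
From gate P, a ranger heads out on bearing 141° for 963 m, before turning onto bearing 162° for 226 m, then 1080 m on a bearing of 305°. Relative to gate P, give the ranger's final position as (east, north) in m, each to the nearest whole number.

(-209, -344)

Leg 1 (141°, 963 m): east 963 sin 141° = 606.04, north 963 cos 141° = -748.39
Leg 2 (162°, 226 m): east 226 sin 162° = 69.84, north 226 cos 162° = -214.94
Leg 3 (305°, 1080 m): east 1080 sin 305° = -884.68, north 1080 cos 305° = 619.46
Summing: -208.81 m east, -343.87 m north → (-209, -344).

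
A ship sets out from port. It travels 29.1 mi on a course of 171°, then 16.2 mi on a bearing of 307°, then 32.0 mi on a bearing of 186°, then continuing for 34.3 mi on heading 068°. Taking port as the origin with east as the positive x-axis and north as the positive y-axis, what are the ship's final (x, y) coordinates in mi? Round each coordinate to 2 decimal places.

(20.07, -37.97)

Leg 1 (171°, 29.1 mi): east 29.1 sin 171° = 4.55, north 29.1 cos 171° = -28.74
Leg 2 (307°, 16.2 mi): east 16.2 sin 307° = -12.94, north 16.2 cos 307° = 9.75
Leg 3 (186°, 32.0 mi): east 32.0 sin 186° = -3.34, north 32.0 cos 186° = -31.82
Leg 4 (068°, 34.3 mi): east 34.3 sin 68° = 31.80, north 34.3 cos 68° = 12.85
Summing: 20.07 mi east, -37.97 mi north → (20.07, -37.97).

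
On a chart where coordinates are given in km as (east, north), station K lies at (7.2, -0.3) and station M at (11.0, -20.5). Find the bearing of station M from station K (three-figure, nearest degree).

Δeast = 11.0 − 7.2 = 3.80; Δnorth = -20.5 − -0.3 = -20.20.
Bearing = atan2(Δeast, Δnorth) mod 360° = 169.35° ≈ 169°.

169°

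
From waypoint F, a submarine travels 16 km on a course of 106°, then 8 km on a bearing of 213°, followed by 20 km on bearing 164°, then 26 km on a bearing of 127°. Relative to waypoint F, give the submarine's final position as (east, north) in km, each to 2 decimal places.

(37.30, -45.99)

Leg 1 (106°, 16 km): east 16 sin 106° = 15.38, north 16 cos 106° = -4.41
Leg 2 (213°, 8 km): east 8 sin 213° = -4.36, north 8 cos 213° = -6.71
Leg 3 (164°, 20 km): east 20 sin 164° = 5.51, north 20 cos 164° = -19.23
Leg 4 (127°, 26 km): east 26 sin 127° = 20.76, north 26 cos 127° = -15.65
Summing: 37.30 km east, -45.99 km north → (37.30, -45.99).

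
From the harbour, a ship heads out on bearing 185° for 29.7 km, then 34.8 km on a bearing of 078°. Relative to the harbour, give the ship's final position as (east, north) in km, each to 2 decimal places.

Leg 1 (185°, 29.7 km): east 29.7 sin 185° = -2.59, north 29.7 cos 185° = -29.59
Leg 2 (078°, 34.8 km): east 34.8 sin 78° = 34.04, north 34.8 cos 78° = 7.24
Summing: 31.45 km east, -22.35 km north → (31.45, -22.35).

(31.45, -22.35)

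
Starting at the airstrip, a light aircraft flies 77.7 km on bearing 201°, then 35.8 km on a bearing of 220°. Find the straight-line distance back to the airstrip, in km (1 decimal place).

112.2 km

Leg 1 (201°, 77.7 km): east 77.7 sin 201° = -27.85, north 77.7 cos 201° = -72.54
Leg 2 (220°, 35.8 km): east 35.8 sin 220° = -23.01, north 35.8 cos 220° = -27.42
Net: -50.86 east, -99.96 north. Distance = √((-50.86)² + (-99.96)²) = 112.157 km.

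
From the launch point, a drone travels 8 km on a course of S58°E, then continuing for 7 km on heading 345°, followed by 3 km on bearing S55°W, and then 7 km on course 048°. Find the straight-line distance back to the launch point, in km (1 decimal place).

9.5 km

Leg 1 (S58°E, 8 km): east 8 sin 122° = 6.78, north 8 cos 122° = -4.24
Leg 2 (345°, 7 km): east 7 sin 345° = -1.81, north 7 cos 345° = 6.76
Leg 3 (S55°W, 3 km): east 3 sin 235° = -2.46, north 3 cos 235° = -1.72
Leg 4 (048°, 7 km): east 7 sin 48° = 5.20, north 7 cos 48° = 4.68
Net: 7.72 east, 5.49 north. Distance = √((7.72)² + (5.49)²) = 9.468 km.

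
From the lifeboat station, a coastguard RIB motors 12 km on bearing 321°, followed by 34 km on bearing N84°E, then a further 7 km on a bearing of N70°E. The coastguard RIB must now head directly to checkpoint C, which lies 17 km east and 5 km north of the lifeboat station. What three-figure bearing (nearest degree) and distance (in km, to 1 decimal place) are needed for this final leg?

237°, 18.9 km

Leg 1 (321°, 12 km): east 12 sin 321° = -7.55, north 12 cos 321° = 9.33
Leg 2 (N84°E, 34 km): east 34 sin 84° = 33.81, north 34 cos 84° = 3.55
Leg 3 (N70°E, 7 km): east 7 sin 70° = 6.58, north 7 cos 70° = 2.39
Current position: (32.84, 15.27). Target: (17, 5). Remaining: Δeast = -15.84, Δnorth = -10.27.
Bearing = atan2(-15.84, -10.27) mod 360° = 237.03°; distance = √((-15.84)² + (-10.27)²) = 18.880 km.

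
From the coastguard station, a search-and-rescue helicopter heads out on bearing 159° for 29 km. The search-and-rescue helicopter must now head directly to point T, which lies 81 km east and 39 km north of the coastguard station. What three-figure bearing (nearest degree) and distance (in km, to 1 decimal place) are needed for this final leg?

047°, 96.7 km

Leg 1 (159°, 29 km): east 29 sin 159° = 10.39, north 29 cos 159° = -27.07
Current position: (10.39, -27.07). Target: (81, 39). Remaining: Δeast = 70.61, Δnorth = 66.07.
Bearing = atan2(70.61, 66.07) mod 360° = 46.90°; distance = √((70.61)² + (66.07)²) = 96.701 km.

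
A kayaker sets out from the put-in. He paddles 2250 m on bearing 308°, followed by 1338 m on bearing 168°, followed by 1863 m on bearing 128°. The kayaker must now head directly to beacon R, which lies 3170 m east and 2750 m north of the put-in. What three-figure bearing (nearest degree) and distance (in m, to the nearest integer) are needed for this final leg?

Leg 1 (308°, 2250 m): east 2250 sin 308° = -1773.02, north 2250 cos 308° = 1385.24
Leg 2 (168°, 1338 m): east 1338 sin 168° = 278.19, north 1338 cos 168° = -1308.76
Leg 3 (128°, 1863 m): east 1863 sin 128° = 1468.06, north 1863 cos 128° = -1146.98
Current position: (-26.77, -1070.50). Target: (3170, 2750). Remaining: Δeast = 3196.77, Δnorth = 3820.50.
Bearing = atan2(3196.77, 3820.50) mod 360° = 39.92°; distance = √((3196.77)² + (3820.50)²) = 4981.525 m.

040°, 4982 m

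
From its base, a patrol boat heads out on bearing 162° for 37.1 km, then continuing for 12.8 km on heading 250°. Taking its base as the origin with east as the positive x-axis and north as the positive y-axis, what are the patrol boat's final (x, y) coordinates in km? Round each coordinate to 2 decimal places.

(-0.56, -39.66)

Leg 1 (162°, 37.1 km): east 37.1 sin 162° = 11.46, north 37.1 cos 162° = -35.28
Leg 2 (250°, 12.8 km): east 12.8 sin 250° = -12.03, north 12.8 cos 250° = -4.38
Summing: -0.56 km east, -39.66 km north → (-0.56, -39.66).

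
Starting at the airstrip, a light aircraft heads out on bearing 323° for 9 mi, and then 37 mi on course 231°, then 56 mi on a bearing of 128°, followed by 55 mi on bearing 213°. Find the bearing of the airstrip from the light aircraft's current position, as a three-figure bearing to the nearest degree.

012°

Leg 1 (323°, 9 mi): east 9 sin 323° = -5.42, north 9 cos 323° = 7.19
Leg 2 (231°, 37 mi): east 37 sin 231° = -28.75, north 37 cos 231° = -23.28
Leg 3 (128°, 56 mi): east 56 sin 128° = 44.13, north 56 cos 128° = -34.48
Leg 4 (213°, 55 mi): east 55 sin 213° = -29.96, north 55 cos 213° = -46.13
Net displacement: -20.00 east, -96.70 north. Direction back to start is (20.00, 96.70): bearing = atan2(20.00, 96.70) mod 360° = 11.68° ≈ 012°.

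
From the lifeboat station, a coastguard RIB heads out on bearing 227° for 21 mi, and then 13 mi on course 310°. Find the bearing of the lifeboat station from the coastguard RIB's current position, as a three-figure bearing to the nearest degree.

Leg 1 (227°, 21 mi): east 21 sin 227° = -15.36, north 21 cos 227° = -14.32
Leg 2 (310°, 13 mi): east 13 sin 310° = -9.96, north 13 cos 310° = 8.36
Net displacement: -25.32 east, -5.97 north. Direction back to start is (25.32, 5.97): bearing = atan2(25.32, 5.97) mod 360° = 76.74° ≈ 077°.

077°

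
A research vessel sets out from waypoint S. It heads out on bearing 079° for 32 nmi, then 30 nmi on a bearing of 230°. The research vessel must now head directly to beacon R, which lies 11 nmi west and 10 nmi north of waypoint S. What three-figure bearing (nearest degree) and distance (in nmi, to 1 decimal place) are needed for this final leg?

Leg 1 (079°, 32 nmi): east 32 sin 79° = 31.41, north 32 cos 79° = 6.11
Leg 2 (230°, 30 nmi): east 30 sin 230° = -22.98, north 30 cos 230° = -19.28
Current position: (8.43, -13.18). Target: (-11, 10). Remaining: Δeast = -19.43, Δnorth = 23.18.
Bearing = atan2(-19.43, 23.18) mod 360° = 320.03°; distance = √((-19.43)² + (23.18)²) = 30.245 nmi.

320°, 30.2 nmi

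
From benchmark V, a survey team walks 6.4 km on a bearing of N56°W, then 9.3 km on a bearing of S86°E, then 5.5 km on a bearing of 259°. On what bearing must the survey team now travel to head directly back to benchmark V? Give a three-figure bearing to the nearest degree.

Leg 1 (N56°W, 6.4 km): east 6.4 sin 304° = -5.31, north 6.4 cos 304° = 3.58
Leg 2 (S86°E, 9.3 km): east 9.3 sin 94° = 9.28, north 9.3 cos 94° = -0.65
Leg 3 (259°, 5.5 km): east 5.5 sin 259° = -5.40, north 5.5 cos 259° = -1.05
Net displacement: -1.43 east, 1.88 north. Direction back to start is (1.43, -1.88): bearing = atan2(1.43, -1.88) mod 360° = 142.80° ≈ 143°.

143°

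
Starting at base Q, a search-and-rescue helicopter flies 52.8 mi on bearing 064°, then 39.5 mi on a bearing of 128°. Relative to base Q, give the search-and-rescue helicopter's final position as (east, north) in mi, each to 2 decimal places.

(78.58, -1.17)

Leg 1 (064°, 52.8 mi): east 52.8 sin 64° = 47.46, north 52.8 cos 64° = 23.15
Leg 2 (128°, 39.5 mi): east 39.5 sin 128° = 31.13, north 39.5 cos 128° = -24.32
Summing: 78.58 mi east, -1.17 mi north → (78.58, -1.17).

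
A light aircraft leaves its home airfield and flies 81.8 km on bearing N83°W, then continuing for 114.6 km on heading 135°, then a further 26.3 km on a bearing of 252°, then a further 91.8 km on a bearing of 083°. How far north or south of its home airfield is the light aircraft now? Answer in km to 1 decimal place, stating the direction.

Leg 1 (N83°W, 81.8 km): east 81.8 sin 277° = -81.19, north 81.8 cos 277° = 9.97
Leg 2 (135°, 114.6 km): east 114.6 sin 135° = 81.03, north 114.6 cos 135° = -81.03
Leg 3 (252°, 26.3 km): east 26.3 sin 252° = -25.01, north 26.3 cos 252° = -8.13
Leg 4 (083°, 91.8 km): east 91.8 sin 83° = 91.12, north 91.8 cos 83° = 11.19
Net north component: -68.01 km.

68.0 km south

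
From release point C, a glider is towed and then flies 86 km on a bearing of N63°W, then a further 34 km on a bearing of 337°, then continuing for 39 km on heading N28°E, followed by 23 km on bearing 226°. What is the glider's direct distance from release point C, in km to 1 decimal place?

Leg 1 (N63°W, 86 km): east 86 sin 297° = -76.63, north 86 cos 297° = 39.04
Leg 2 (337°, 34 km): east 34 sin 337° = -13.28, north 34 cos 337° = 31.30
Leg 3 (N28°E, 39 km): east 39 sin 28° = 18.31, north 39 cos 28° = 34.43
Leg 4 (226°, 23 km): east 23 sin 226° = -16.54, north 23 cos 226° = -15.98
Net: -88.15 east, 88.80 north. Distance = √((-88.15)² + (88.80)²) = 125.120 km.

125.1 km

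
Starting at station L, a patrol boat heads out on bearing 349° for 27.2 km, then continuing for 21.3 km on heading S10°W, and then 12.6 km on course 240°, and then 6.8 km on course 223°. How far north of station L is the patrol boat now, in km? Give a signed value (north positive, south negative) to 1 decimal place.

Leg 1 (349°, 27.2 km): east 27.2 sin 349° = -5.19, north 27.2 cos 349° = 26.70
Leg 2 (S10°W, 21.3 km): east 21.3 sin 190° = -3.70, north 21.3 cos 190° = -20.98
Leg 3 (240°, 12.6 km): east 12.6 sin 240° = -10.91, north 12.6 cos 240° = -6.30
Leg 4 (223°, 6.8 km): east 6.8 sin 223° = -4.64, north 6.8 cos 223° = -4.97
Net north component: -5.55 km.

-5.5 km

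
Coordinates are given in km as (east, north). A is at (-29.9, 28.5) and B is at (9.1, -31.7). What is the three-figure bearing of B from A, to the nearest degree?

147°

Δeast = 9.1 − -29.9 = 39.00; Δnorth = -31.7 − 28.5 = -60.20.
Bearing = atan2(Δeast, Δnorth) mod 360° = 147.06° ≈ 147°.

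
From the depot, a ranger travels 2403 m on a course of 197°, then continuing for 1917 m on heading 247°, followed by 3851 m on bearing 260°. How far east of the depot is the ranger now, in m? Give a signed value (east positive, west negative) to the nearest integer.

-6260 m

Leg 1 (197°, 2403 m): east 2403 sin 197° = -702.57, north 2403 cos 197° = -2298.00
Leg 2 (247°, 1917 m): east 1917 sin 247° = -1764.61, north 1917 cos 247° = -749.03
Leg 3 (260°, 3851 m): east 3851 sin 260° = -3792.49, north 3851 cos 260° = -668.72
Net east component: -6259.67 m.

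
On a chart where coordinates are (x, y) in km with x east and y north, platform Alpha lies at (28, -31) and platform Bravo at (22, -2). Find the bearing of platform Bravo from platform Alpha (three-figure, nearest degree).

348°

Δeast = 22 − 28 = -6.00; Δnorth = -2 − -31 = 29.00.
Bearing = atan2(Δeast, Δnorth) mod 360° = 348.31° ≈ 348°.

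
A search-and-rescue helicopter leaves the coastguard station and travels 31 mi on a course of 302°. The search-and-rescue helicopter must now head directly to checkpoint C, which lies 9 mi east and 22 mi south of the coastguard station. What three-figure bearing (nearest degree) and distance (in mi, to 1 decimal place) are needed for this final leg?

137°, 52.2 mi

Leg 1 (302°, 31 mi): east 31 sin 302° = -26.29, north 31 cos 302° = 16.43
Current position: (-26.29, 16.43). Target: (9, -22). Remaining: Δeast = 35.29, Δnorth = -38.43.
Bearing = atan2(35.29, -38.43) mod 360° = 137.44°; distance = √((35.29)² + (-38.43)²) = 52.173 mi.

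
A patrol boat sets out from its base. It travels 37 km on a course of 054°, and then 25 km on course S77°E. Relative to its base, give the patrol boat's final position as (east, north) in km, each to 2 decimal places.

(54.29, 16.12)

Leg 1 (054°, 37 km): east 37 sin 54° = 29.93, north 37 cos 54° = 21.75
Leg 2 (S77°E, 25 km): east 25 sin 103° = 24.36, north 25 cos 103° = -5.62
Summing: 54.29 km east, 16.12 km north → (54.29, 16.12).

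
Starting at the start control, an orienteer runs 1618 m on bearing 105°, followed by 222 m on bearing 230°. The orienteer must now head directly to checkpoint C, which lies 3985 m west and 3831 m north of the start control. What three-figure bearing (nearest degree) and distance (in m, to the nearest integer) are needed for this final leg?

309°, 6944 m

Leg 1 (105°, 1618 m): east 1618 sin 105° = 1562.87, north 1618 cos 105° = -418.77
Leg 2 (230°, 222 m): east 222 sin 230° = -170.06, north 222 cos 230° = -142.70
Current position: (1392.81, -561.47). Target: (-3985, 3831). Remaining: Δeast = -5377.81, Δnorth = 4392.47.
Bearing = atan2(-5377.81, 4392.47) mod 360° = 309.24°; distance = √((-5377.81)² + (4392.47)²) = 6943.672 m.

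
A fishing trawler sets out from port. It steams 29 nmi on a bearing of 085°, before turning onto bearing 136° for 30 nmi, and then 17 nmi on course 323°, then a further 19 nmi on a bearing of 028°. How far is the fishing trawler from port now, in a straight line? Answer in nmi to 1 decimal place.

49.7 nmi

Leg 1 (085°, 29 nmi): east 29 sin 85° = 28.89, north 29 cos 85° = 2.53
Leg 2 (136°, 30 nmi): east 30 sin 136° = 20.84, north 30 cos 136° = -21.58
Leg 3 (323°, 17 nmi): east 17 sin 323° = -10.23, north 17 cos 323° = 13.58
Leg 4 (028°, 19 nmi): east 19 sin 28° = 8.92, north 19 cos 28° = 16.78
Net: 48.42 east, 11.30 north. Distance = √((48.42)² + (11.30)²) = 49.720 nmi.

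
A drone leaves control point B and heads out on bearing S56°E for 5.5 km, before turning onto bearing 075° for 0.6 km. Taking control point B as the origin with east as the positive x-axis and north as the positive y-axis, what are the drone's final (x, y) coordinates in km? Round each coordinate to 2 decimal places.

Leg 1 (S56°E, 5.5 km): east 5.5 sin 124° = 4.56, north 5.5 cos 124° = -3.08
Leg 2 (075°, 0.6 km): east 0.6 sin 75° = 0.58, north 0.6 cos 75° = 0.16
Summing: 5.14 km east, -2.92 km north → (5.14, -2.92).

(5.14, -2.92)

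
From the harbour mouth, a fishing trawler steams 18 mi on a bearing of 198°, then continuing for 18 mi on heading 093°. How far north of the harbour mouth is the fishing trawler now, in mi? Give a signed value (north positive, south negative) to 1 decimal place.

-18.1 mi

Leg 1 (198°, 18 mi): east 18 sin 198° = -5.56, north 18 cos 198° = -17.12
Leg 2 (093°, 18 mi): east 18 sin 93° = 17.98, north 18 cos 93° = -0.94
Net north component: -18.06 mi.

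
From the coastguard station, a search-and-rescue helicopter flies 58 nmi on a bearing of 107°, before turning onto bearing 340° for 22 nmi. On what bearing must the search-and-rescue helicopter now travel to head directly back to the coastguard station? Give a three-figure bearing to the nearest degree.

266°

Leg 1 (107°, 58 nmi): east 58 sin 107° = 55.47, north 58 cos 107° = -16.96
Leg 2 (340°, 22 nmi): east 22 sin 340° = -7.52, north 22 cos 340° = 20.67
Net displacement: 47.94 east, 3.72 north. Direction back to start is (-47.94, -3.72): bearing = atan2(-47.94, -3.72) mod 360° = 265.57° ≈ 266°.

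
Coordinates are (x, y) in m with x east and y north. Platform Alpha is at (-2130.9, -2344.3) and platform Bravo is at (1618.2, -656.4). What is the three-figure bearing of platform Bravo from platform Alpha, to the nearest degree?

066°

Δeast = 1618.2 − -2130.9 = 3749.10; Δnorth = -656.4 − -2344.3 = 1687.90.
Bearing = atan2(Δeast, Δnorth) mod 360° = 65.76° ≈ 066°.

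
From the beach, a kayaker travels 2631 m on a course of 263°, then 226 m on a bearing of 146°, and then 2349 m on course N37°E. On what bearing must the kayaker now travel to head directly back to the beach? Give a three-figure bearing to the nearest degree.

Leg 1 (263°, 2631 m): east 2631 sin 263° = -2611.39, north 2631 cos 263° = -320.64
Leg 2 (146°, 226 m): east 226 sin 146° = 126.38, north 226 cos 146° = -187.36
Leg 3 (N37°E, 2349 m): east 2349 sin 37° = 1413.66, north 2349 cos 37° = 1875.99
Net displacement: -1071.35 east, 1367.99 north. Direction back to start is (1071.35, -1367.99): bearing = atan2(1071.35, -1367.99) mod 360° = 141.93° ≈ 142°.

142°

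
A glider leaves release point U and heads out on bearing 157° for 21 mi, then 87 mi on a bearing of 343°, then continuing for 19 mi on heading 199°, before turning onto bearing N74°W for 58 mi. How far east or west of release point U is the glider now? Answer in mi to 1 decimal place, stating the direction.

79.2 mi west

Leg 1 (157°, 21 mi): east 21 sin 157° = 8.21, north 21 cos 157° = -19.33
Leg 2 (343°, 87 mi): east 87 sin 343° = -25.44, north 87 cos 343° = 83.20
Leg 3 (199°, 19 mi): east 19 sin 199° = -6.19, north 19 cos 199° = -17.96
Leg 4 (N74°W, 58 mi): east 58 sin 286° = -55.75, north 58 cos 286° = 15.99
Net east component: -79.17 mi.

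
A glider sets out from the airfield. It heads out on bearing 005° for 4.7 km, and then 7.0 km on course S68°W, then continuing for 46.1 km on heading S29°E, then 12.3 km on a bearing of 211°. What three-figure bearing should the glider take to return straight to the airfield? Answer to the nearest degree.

348°

Leg 1 (005°, 4.7 km): east 4.7 sin 5° = 0.41, north 4.7 cos 5° = 4.68
Leg 2 (S68°W, 7.0 km): east 7.0 sin 248° = -6.49, north 7.0 cos 248° = -2.62
Leg 3 (S29°E, 46.1 km): east 46.1 sin 151° = 22.35, north 46.1 cos 151° = -40.32
Leg 4 (211°, 12.3 km): east 12.3 sin 211° = -6.33, north 12.3 cos 211° = -10.54
Net displacement: 9.93 east, -48.80 north. Direction back to start is (-9.93, 48.80): bearing = atan2(-9.93, 48.80) mod 360° = 348.49° ≈ 348°.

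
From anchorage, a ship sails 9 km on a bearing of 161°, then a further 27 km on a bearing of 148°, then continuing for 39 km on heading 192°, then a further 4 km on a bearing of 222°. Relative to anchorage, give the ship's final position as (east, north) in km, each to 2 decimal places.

Leg 1 (161°, 9 km): east 9 sin 161° = 2.93, north 9 cos 161° = -8.51
Leg 2 (148°, 27 km): east 27 sin 148° = 14.31, north 27 cos 148° = -22.90
Leg 3 (192°, 39 km): east 39 sin 192° = -8.11, north 39 cos 192° = -38.15
Leg 4 (222°, 4 km): east 4 sin 222° = -2.68, north 4 cos 222° = -2.97
Summing: 6.45 km east, -72.53 km north → (6.45, -72.53).

(6.45, -72.53)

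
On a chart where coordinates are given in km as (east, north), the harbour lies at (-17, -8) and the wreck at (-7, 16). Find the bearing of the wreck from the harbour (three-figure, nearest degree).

Δeast = -7 − -17 = 10.00; Δnorth = 16 − -8 = 24.00.
Bearing = atan2(Δeast, Δnorth) mod 360° = 22.62° ≈ 023°.

023°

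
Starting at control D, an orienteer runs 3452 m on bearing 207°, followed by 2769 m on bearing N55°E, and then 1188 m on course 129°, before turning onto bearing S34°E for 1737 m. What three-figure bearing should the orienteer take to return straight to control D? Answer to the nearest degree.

Leg 1 (207°, 3452 m): east 3452 sin 207° = -1567.18, north 3452 cos 207° = -3075.75
Leg 2 (N55°E, 2769 m): east 2769 sin 55° = 2268.23, north 2769 cos 55° = 1588.23
Leg 3 (129°, 1188 m): east 1188 sin 129° = 923.25, north 1188 cos 129° = -747.63
Leg 4 (S34°E, 1737 m): east 1737 sin 146° = 971.32, north 1737 cos 146° = -1440.04
Net displacement: 2595.62 east, -3675.19 north. Direction back to start is (-2595.62, 3675.19): bearing = atan2(-2595.62, 3675.19) mod 360° = 324.77° ≈ 325°.

325°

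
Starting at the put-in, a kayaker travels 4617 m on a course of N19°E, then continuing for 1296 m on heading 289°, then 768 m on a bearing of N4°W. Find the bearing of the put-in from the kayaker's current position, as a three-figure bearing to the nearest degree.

182°

Leg 1 (N19°E, 4617 m): east 4617 sin 19° = 1503.15, north 4617 cos 19° = 4365.46
Leg 2 (289°, 1296 m): east 1296 sin 289° = -1225.39, north 1296 cos 289° = 421.94
Leg 3 (N4°W, 768 m): east 768 sin 356° = -53.57, north 768 cos 356° = 766.13
Net displacement: 224.18 east, 5553.52 north. Direction back to start is (-224.18, -5553.52): bearing = atan2(-224.18, -5553.52) mod 360° = 182.31° ≈ 182°.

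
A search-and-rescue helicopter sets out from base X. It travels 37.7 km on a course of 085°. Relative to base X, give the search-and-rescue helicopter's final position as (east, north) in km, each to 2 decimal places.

Leg 1 (085°, 37.7 km): east 37.7 sin 85° = 37.56, north 37.7 cos 85° = 3.29
Summing: 37.56 km east, 3.29 km north → (37.56, 3.29).

(37.56, 3.29)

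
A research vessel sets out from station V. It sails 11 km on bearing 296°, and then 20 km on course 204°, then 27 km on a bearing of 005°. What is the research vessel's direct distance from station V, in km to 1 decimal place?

20.6 km

Leg 1 (296°, 11 km): east 11 sin 296° = -9.89, north 11 cos 296° = 4.82
Leg 2 (204°, 20 km): east 20 sin 204° = -8.13, north 20 cos 204° = -18.27
Leg 3 (005°, 27 km): east 27 sin 5° = 2.35, north 27 cos 5° = 26.90
Net: -15.67 east, 13.45 north. Distance = √((-15.67)² + (13.45)²) = 20.648 km.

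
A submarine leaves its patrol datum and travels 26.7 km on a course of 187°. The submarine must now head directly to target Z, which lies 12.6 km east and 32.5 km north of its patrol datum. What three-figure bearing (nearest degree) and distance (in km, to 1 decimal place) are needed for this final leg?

Leg 1 (187°, 26.7 km): east 26.7 sin 187° = -3.25, north 26.7 cos 187° = -26.50
Current position: (-3.25, -26.50). Target: (12.6, 32.5). Remaining: Δeast = 15.85, Δnorth = 59.00.
Bearing = atan2(15.85, 59.00) mod 360° = 15.04°; distance = √((15.85)² + (59.00)²) = 61.094 km.

015°, 61.1 km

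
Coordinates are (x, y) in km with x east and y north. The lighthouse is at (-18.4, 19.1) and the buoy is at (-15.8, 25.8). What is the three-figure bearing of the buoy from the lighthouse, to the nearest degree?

021°

Δeast = -15.8 − -18.4 = 2.60; Δnorth = 25.8 − 19.1 = 6.70.
Bearing = atan2(Δeast, Δnorth) mod 360° = 21.21° ≈ 021°.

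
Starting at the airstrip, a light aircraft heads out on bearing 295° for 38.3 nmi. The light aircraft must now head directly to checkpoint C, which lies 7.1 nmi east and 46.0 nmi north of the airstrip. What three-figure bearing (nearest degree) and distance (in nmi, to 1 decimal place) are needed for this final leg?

055°, 51.4 nmi

Leg 1 (295°, 38.3 nmi): east 38.3 sin 295° = -34.71, north 38.3 cos 295° = 16.19
Current position: (-34.71, 16.19). Target: (7.1, 46.0). Remaining: Δeast = 41.81, Δnorth = 29.81.
Bearing = atan2(41.81, 29.81) mod 360° = 54.51°; distance = √((41.81)² + (29.81)²) = 51.352 nmi.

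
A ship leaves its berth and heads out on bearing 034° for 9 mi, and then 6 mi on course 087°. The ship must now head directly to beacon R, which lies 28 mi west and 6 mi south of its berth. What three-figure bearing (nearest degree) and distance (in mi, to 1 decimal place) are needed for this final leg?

Leg 1 (034°, 9 mi): east 9 sin 34° = 5.03, north 9 cos 34° = 7.46
Leg 2 (087°, 6 mi): east 6 sin 87° = 5.99, north 6 cos 87° = 0.31
Current position: (11.02, 7.78). Target: (-28, -6). Remaining: Δeast = -39.02, Δnorth = -13.78.
Bearing = atan2(-39.02, -13.78) mod 360° = 250.56°; distance = √((-39.02)² + (-13.78)²) = 41.384 mi.

251°, 41.4 mi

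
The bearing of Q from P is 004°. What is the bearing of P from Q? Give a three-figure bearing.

Back-bearing = 004° + 180° = 184°.

184°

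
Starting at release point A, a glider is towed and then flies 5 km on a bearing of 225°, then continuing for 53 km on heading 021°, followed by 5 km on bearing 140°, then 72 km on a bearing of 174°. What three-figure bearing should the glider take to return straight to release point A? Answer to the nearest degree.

Leg 1 (225°, 5 km): east 5 sin 225° = -3.54, north 5 cos 225° = -3.54
Leg 2 (021°, 53 km): east 53 sin 21° = 18.99, north 53 cos 21° = 49.48
Leg 3 (140°, 5 km): east 5 sin 140° = 3.21, north 5 cos 140° = -3.83
Leg 4 (174°, 72 km): east 72 sin 174° = 7.53, north 72 cos 174° = -71.61
Net displacement: 26.20 east, -29.49 north. Direction back to start is (-26.20, 29.49): bearing = atan2(-26.20, 29.49) mod 360° = 318.38° ≈ 318°.

318°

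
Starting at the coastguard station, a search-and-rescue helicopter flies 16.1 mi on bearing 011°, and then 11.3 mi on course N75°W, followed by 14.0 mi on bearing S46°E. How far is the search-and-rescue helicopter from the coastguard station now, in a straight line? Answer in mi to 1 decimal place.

Leg 1 (011°, 16.1 mi): east 16.1 sin 11° = 3.07, north 16.1 cos 11° = 15.80
Leg 2 (N75°W, 11.3 mi): east 11.3 sin 285° = -10.91, north 11.3 cos 285° = 2.92
Leg 3 (S46°E, 14.0 mi): east 14.0 sin 134° = 10.07, north 14.0 cos 134° = -9.73
Net: 2.23 east, 9.00 north. Distance = √((2.23)² + (9.00)²) = 9.275 mi.

9.3 mi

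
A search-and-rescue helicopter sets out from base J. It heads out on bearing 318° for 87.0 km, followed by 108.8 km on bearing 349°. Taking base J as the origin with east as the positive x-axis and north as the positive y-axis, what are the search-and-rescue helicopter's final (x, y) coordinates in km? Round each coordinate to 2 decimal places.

(-78.97, 171.45)

Leg 1 (318°, 87.0 km): east 87.0 sin 318° = -58.21, north 87.0 cos 318° = 64.65
Leg 2 (349°, 108.8 km): east 108.8 sin 349° = -20.76, north 108.8 cos 349° = 106.80
Summing: -78.97 km east, 171.45 km north → (-78.97, 171.45).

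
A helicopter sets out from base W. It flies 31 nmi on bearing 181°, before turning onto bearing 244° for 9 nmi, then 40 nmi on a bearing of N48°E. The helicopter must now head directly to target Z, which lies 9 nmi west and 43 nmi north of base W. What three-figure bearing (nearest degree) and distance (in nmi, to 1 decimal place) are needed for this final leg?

330°, 59.4 nmi

Leg 1 (181°, 31 nmi): east 31 sin 181° = -0.54, north 31 cos 181° = -31.00
Leg 2 (244°, 9 nmi): east 9 sin 244° = -8.09, north 9 cos 244° = -3.95
Leg 3 (N48°E, 40 nmi): east 40 sin 48° = 29.73, north 40 cos 48° = 26.77
Current position: (21.10, -8.18). Target: (-9, 43). Remaining: Δeast = -30.10, Δnorth = 51.18.
Bearing = atan2(-30.10, 51.18) mod 360° = 329.54°; distance = √((-30.10)² + (51.18)²) = 59.369 nmi.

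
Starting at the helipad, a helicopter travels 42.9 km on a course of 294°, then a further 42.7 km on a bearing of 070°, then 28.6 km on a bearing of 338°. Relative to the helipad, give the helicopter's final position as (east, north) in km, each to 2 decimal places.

Leg 1 (294°, 42.9 km): east 42.9 sin 294° = -39.19, north 42.9 cos 294° = 17.45
Leg 2 (070°, 42.7 km): east 42.7 sin 70° = 40.12, north 42.7 cos 70° = 14.60
Leg 3 (338°, 28.6 km): east 28.6 sin 338° = -10.71, north 28.6 cos 338° = 26.52
Summing: -9.78 km east, 58.57 km north → (-9.78, 58.57).

(-9.78, 58.57)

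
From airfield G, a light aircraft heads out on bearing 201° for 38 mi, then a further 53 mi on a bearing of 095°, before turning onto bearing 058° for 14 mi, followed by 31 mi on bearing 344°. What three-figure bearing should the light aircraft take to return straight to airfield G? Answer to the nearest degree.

Leg 1 (201°, 38 mi): east 38 sin 201° = -13.62, north 38 cos 201° = -35.48
Leg 2 (095°, 53 mi): east 53 sin 95° = 52.80, north 53 cos 95° = -4.62
Leg 3 (058°, 14 mi): east 14 sin 58° = 11.87, north 14 cos 58° = 7.42
Leg 4 (344°, 31 mi): east 31 sin 344° = -8.54, north 31 cos 344° = 29.80
Net displacement: 42.51 east, -2.88 north. Direction back to start is (-42.51, 2.88): bearing = atan2(-42.51, 2.88) mod 360° = 273.87° ≈ 274°.

274°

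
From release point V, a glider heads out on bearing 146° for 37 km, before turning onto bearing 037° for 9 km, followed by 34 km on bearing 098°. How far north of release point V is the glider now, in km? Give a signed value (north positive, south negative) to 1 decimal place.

Leg 1 (146°, 37 km): east 37 sin 146° = 20.69, north 37 cos 146° = -30.67
Leg 2 (037°, 9 km): east 9 sin 37° = 5.42, north 9 cos 37° = 7.19
Leg 3 (098°, 34 km): east 34 sin 98° = 33.67, north 34 cos 98° = -4.73
Net north component: -28.22 km.

-28.2 km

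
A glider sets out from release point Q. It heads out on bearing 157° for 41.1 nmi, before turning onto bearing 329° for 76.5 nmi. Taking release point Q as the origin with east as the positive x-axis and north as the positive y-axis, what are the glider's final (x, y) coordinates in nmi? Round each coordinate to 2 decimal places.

Leg 1 (157°, 41.1 nmi): east 41.1 sin 157° = 16.06, north 41.1 cos 157° = -37.83
Leg 2 (329°, 76.5 nmi): east 76.5 sin 329° = -39.40, north 76.5 cos 329° = 65.57
Summing: -23.34 nmi east, 27.74 nmi north → (-23.34, 27.74).

(-23.34, 27.74)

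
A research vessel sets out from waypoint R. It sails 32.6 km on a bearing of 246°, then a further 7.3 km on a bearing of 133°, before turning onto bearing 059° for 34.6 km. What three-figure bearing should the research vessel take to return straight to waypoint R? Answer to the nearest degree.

Leg 1 (246°, 32.6 km): east 32.6 sin 246° = -29.78, north 32.6 cos 246° = -13.26
Leg 2 (133°, 7.3 km): east 7.3 sin 133° = 5.34, north 7.3 cos 133° = -4.98
Leg 3 (059°, 34.6 km): east 34.6 sin 59° = 29.66, north 34.6 cos 59° = 17.82
Net displacement: 5.22 east, -0.42 north. Direction back to start is (-5.22, 0.42): bearing = atan2(-5.22, 0.42) mod 360° = 274.58° ≈ 275°.

275°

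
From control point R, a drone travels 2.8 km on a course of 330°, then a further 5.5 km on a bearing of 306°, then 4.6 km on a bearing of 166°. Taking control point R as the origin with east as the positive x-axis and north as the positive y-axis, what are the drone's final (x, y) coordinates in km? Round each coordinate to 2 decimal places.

(-4.74, 1.19)

Leg 1 (330°, 2.8 km): east 2.8 sin 330° = -1.40, north 2.8 cos 330° = 2.42
Leg 2 (306°, 5.5 km): east 5.5 sin 306° = -4.45, north 5.5 cos 306° = 3.23
Leg 3 (166°, 4.6 km): east 4.6 sin 166° = 1.11, north 4.6 cos 166° = -4.46
Summing: -4.74 km east, 1.19 km north → (-4.74, 1.19).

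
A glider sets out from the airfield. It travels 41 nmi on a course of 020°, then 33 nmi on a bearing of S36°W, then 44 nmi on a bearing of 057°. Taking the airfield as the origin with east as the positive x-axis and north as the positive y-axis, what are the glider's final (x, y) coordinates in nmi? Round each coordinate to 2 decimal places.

(31.53, 35.79)

Leg 1 (020°, 41 nmi): east 41 sin 20° = 14.02, north 41 cos 20° = 38.53
Leg 2 (S36°W, 33 nmi): east 33 sin 216° = -19.40, north 33 cos 216° = -26.70
Leg 3 (057°, 44 nmi): east 44 sin 57° = 36.90, north 44 cos 57° = 23.96
Summing: 31.53 nmi east, 35.79 nmi north → (31.53, 35.79).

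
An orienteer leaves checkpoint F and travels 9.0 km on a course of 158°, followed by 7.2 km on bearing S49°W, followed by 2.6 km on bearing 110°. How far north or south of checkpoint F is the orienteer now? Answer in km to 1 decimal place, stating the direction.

14.0 km south

Leg 1 (158°, 9.0 km): east 9.0 sin 158° = 3.37, north 9.0 cos 158° = -8.34
Leg 2 (S49°W, 7.2 km): east 7.2 sin 229° = -5.43, north 7.2 cos 229° = -4.72
Leg 3 (110°, 2.6 km): east 2.6 sin 110° = 2.44, north 2.6 cos 110° = -0.89
Net north component: -13.96 km.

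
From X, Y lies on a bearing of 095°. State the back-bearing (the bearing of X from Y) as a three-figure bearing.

275°

Back-bearing = 095° + 180° = 275°.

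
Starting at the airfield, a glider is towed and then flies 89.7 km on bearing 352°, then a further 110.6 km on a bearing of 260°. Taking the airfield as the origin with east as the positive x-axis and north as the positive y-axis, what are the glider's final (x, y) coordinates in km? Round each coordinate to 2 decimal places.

(-121.40, 69.62)

Leg 1 (352°, 89.7 km): east 89.7 sin 352° = -12.48, north 89.7 cos 352° = 88.83
Leg 2 (260°, 110.6 km): east 110.6 sin 260° = -108.92, north 110.6 cos 260° = -19.21
Summing: -121.40 km east, 69.62 km north → (-121.40, 69.62).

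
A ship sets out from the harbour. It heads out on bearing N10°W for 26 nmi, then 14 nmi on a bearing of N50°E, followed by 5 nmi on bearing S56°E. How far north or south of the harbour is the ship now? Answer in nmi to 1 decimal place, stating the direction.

Leg 1 (N10°W, 26 nmi): east 26 sin 350° = -4.51, north 26 cos 350° = 25.61
Leg 2 (N50°E, 14 nmi): east 14 sin 50° = 10.72, north 14 cos 50° = 9.00
Leg 3 (S56°E, 5 nmi): east 5 sin 124° = 4.15, north 5 cos 124° = -2.80
Net north component: 31.81 nmi.

31.8 nmi north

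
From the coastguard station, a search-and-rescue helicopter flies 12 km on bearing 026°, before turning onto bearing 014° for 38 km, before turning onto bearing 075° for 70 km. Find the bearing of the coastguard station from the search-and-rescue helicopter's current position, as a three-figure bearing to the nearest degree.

231°

Leg 1 (026°, 12 km): east 12 sin 26° = 5.26, north 12 cos 26° = 10.79
Leg 2 (014°, 38 km): east 38 sin 14° = 9.19, north 38 cos 14° = 36.87
Leg 3 (075°, 70 km): east 70 sin 75° = 67.61, north 70 cos 75° = 18.12
Net displacement: 82.07 east, 65.77 north. Direction back to start is (-82.07, -65.77): bearing = atan2(-82.07, -65.77) mod 360° = 231.29° ≈ 231°.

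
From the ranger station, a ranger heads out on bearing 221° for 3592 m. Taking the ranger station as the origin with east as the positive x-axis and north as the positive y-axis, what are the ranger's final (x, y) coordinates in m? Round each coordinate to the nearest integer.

(-2357, -2711)

Leg 1 (221°, 3592 m): east 3592 sin 221° = -2356.56, north 3592 cos 221° = -2710.92
Summing: -2356.56 m east, -2710.92 m north → (-2357, -2711).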